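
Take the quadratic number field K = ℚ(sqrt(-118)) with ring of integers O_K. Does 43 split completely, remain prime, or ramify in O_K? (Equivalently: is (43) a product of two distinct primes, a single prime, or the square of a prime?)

split

d = -118 ≡ 2 (mod 4), so O_K = ℤ[√-118] and disc(K) = 4d = -472.
Since gcd(43, -472) = 1 the prime 43 does not ramify.
(-118/43) = 11^21 mod 43 = 1, giving Legendre symbol 1.
(-118/43) = 1, so 43 splits.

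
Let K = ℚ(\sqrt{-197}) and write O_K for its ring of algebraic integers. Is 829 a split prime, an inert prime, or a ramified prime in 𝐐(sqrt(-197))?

d = -197 ≡ 3 (mod 4), so O_K = ℤ[√-197] and disc(K) = 4d = -788.
disc(K) = -788 is not divisible by 829; 829 is unramified.
Compute (-197/829) via Euler: 632^((829-1)/2) mod 829 = 1, so (-197/829) = 1.
(-197/829) = 1, so 829 splits.

splits completely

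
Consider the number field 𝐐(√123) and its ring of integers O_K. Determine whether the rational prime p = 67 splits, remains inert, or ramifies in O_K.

Since 123 ≢ 1 mod 4, the ring of integers is ℤ[√123] with discriminant 4·123 = 492.
67 ∤ 492, so 67 is unramified.
Legendre symbol by Euler's criterion: (123/67) ≡ 123^33 ≡ 1 (mod 67), i.e. (123/67) = 1.
(123/67) = 1, so 67 splits.

p splits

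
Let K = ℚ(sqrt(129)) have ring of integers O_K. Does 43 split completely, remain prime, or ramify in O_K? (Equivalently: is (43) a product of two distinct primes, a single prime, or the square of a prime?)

43 is ramified

Since 129 ≡ 1 mod 4, the ring of integers is ℤ[(1+√129)/2] with discriminant 129.
43 divides disc(K) = 129, so 43 ramifies.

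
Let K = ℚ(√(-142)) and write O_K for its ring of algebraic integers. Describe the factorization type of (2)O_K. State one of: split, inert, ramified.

ramified — (2) = 𝔭²

d = -142 ≡ 2 (mod 4), so O_K = ℤ[√-142] and disc(K) = 4d = -568.
disc(K) = -568 = 2·(-284), so p = 2 is ramified.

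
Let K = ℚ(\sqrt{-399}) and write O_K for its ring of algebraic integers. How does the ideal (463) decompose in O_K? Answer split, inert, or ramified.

Since -399 ≡ 1 mod 4, the ring of integers is ℤ[(1+√-399)/2] with discriminant -399.
463 ∤ -399, so 463 is unramified.
Legendre symbol by Euler's criterion: (-399/463) ≡ (-399)^231 ≡ 1 (mod 463), i.e. (-399/463) = 1.
d is a quadratic residue mod p, hence 463 splits in O_K.

splits completely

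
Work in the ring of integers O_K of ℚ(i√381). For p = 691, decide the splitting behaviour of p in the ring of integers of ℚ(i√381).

split

Since -381 ≢ 1 mod 4, the ring of integers is ℤ[√-381] with discriminant 4·(-381) = -1524.
Since gcd(691, -1524) = 1 the prime 691 does not ramify.
Compute (-381/691) via Euler: 310^((691-1)/2) mod 691 = 1, so (-381/691) = 1.
d is a quadratic residue mod p, hence 691 splits in O_K.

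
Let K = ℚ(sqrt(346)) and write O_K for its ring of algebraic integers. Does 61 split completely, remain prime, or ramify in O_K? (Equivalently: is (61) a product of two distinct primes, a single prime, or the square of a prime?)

p splits

Since 346 ≢ 1 mod 4, the ring of integers is ℤ[√346] with discriminant 4·346 = 1384.
61 ∤ 1384, so 61 is unramified.
Euler's criterion: 346^30 mod 61 = 1. Thus (346|61) = 1.
(346/61) = 1, so 61 splits.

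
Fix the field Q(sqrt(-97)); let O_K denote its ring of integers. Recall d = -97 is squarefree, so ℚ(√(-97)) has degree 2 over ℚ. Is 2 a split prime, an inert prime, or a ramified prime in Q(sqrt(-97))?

ramified — (2) = 𝔭²

Since -97 ≢ 1 mod 4, the ring of integers is ℤ[√-97] with discriminant 4·(-97) = -388.
Ramification test: 2 | -388. The prime 2 ramifies in K.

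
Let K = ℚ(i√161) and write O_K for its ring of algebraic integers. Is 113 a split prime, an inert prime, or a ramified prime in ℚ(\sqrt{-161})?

inert

Since -161 ≢ 1 mod 4, the ring of integers is ℤ[√-161] with discriminant 4·(-161) = -644.
113 ∤ -644, so 113 is unramified.
Compute (-161/113) via Euler: 65^((113-1)/2) mod 113 = 112, so (-161/113) = -1.
(-161/113) = -1, so 113 is inert.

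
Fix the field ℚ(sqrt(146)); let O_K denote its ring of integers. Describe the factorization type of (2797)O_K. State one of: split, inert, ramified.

p is inert

Since 146 ≢ 1 mod 4, the ring of integers is ℤ[√146] with discriminant 4·146 = 584.
Since gcd(2797, 584) = 1 the prime 2797 does not ramify.
Euler's criterion: 146^1398 mod 2797 = 2796. Thus (146|2797) = -1.
d is a non-residue mod p, hence 2797 remains inert in O_K.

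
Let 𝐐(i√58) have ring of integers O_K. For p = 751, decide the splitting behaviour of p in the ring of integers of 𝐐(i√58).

d = -58 ≡ 2 (mod 4), so O_K = ℤ[√-58] and disc(K) = 4d = -232.
Since gcd(751, -232) = 1 the prime 751 does not ramify.
Legendre symbol by Euler's criterion: (-58/751) ≡ (-58)^375 ≡ 1 (mod 751), i.e. (-58/751) = 1.
Legendre symbol 1 ⇒ 751 is split.

751 splits in O_K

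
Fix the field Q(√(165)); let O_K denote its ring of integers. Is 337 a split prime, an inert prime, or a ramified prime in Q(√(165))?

165 mod 4 = 1, hence disc K = 165 and O_K = ℤ[(1+√165)/2].
Since gcd(337, 165) = 1 the prime 337 does not ramify.
Compute (165/337) via Euler: 165^((337-1)/2) mod 337 = 1, so (165/337) = 1.
d is a quadratic residue mod p, hence 337 splits in O_K.

p splits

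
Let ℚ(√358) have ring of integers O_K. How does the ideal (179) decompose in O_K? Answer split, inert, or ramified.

358 mod 4 = 2, hence disc K = 4·358 = 1432 and O_K = ℤ[√358].
Ramification test: 179 | 1432. The prime 179 ramifies in K.

ramified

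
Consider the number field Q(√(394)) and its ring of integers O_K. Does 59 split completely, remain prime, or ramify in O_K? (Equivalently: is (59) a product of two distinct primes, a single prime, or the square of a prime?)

394 mod 4 = 2, hence disc K = 4·394 = 1576 and O_K = ℤ[√394].
Since gcd(59, 1576) = 1 the prime 59 does not ramify.
Legendre symbol by Euler's criterion: (394/59) ≡ 394^29 ≡ 58 (mod 59), i.e. (394/59) = -1.
(394/59) = -1, so 59 is inert.

inert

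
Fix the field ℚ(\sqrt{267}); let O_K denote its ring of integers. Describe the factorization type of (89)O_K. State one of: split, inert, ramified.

ramifies in O_K

267 mod 4 = 3, hence disc K = 4·267 = 1068 and O_K = ℤ[√267].
Ramification test: 89 | 1068. The prime 89 ramifies in K.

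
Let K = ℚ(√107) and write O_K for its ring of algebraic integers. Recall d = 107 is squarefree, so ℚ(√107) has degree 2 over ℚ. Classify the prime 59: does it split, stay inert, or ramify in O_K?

split — (59) = 𝔭₁𝔭₂ with 𝔭₁ ≠ 𝔭₂

Since 107 ≢ 1 mod 4, the ring of integers is ℤ[√107] with discriminant 4·107 = 428.
59 ∤ 428, so 59 is unramified.
Legendre symbol by Euler's criterion: (107/59) ≡ 107^29 ≡ 1 (mod 59), i.e. (107/59) = 1.
Legendre symbol 1 ⇒ 59 is split.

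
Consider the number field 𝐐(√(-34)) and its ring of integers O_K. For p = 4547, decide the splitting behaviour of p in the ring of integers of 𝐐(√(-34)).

p splits

-34 mod 4 = 2, hence disc K = 4·(-34) = -136 and O_K = ℤ[√-34].
Since gcd(4547, -136) = 1 the prime 4547 does not ramify.
Compute (-34/4547) via Euler: 4513^((4547-1)/2) mod 4547 = 1, so (-34/4547) = 1.
(-34/4547) = 1, so 4547 splits.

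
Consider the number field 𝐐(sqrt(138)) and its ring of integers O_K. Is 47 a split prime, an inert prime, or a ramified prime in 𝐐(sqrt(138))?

138 mod 4 = 2, hence disc K = 4·138 = 552 and O_K = ℤ[√138].
47 ∤ 552, so 47 is unramified.
Legendre symbol by Euler's criterion: (138/47) ≡ 138^23 ≡ 46 (mod 47), i.e. (138/47) = -1.
(138/47) = -1, so 47 is inert.

inert — (47) stays prime in O_K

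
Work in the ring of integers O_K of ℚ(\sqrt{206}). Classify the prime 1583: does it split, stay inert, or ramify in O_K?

1583 remains inert

Since 206 ≢ 1 mod 4, the ring of integers is ℤ[√206] with discriminant 4·206 = 824.
disc(K) = 824 is not divisible by 1583; 1583 is unramified.
(206/1583) = 206^791 mod 1583 = 1582, giving Legendre symbol -1.
Legendre symbol -1 ⇒ 1583 is inert.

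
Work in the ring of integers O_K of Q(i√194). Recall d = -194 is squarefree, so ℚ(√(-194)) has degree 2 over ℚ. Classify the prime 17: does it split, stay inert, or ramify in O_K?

17 remains inert

d = -194 ≡ 2 (mod 4), so O_K = ℤ[√-194] and disc(K) = 4d = -776.
17 ∤ -776, so 17 is unramified.
Legendre symbol by Euler's criterion: (-194/17) ≡ (-194)^8 ≡ 16 (mod 17), i.e. (-194/17) = -1.
d is a non-residue mod p, hence 17 remains inert in O_K.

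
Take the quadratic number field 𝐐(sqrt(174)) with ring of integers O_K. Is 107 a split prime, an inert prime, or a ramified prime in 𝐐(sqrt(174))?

174 mod 4 = 2, hence disc K = 4·174 = 696 and O_K = ℤ[√174].
107 ∤ 696, so 107 is unramified.
Legendre symbol by Euler's criterion: (174/107) ≡ 174^53 ≡ 106 (mod 107), i.e. (174/107) = -1.
Legendre symbol -1 ⇒ 107 is inert.

107 remains inert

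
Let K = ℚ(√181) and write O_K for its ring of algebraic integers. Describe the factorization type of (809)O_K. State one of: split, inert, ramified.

809 remains inert

d = 181 ≡ 1 (mod 4), so O_K = ℤ[(1+√181)/2] and disc(K) = d = 181.
disc(K) = 181 is not divisible by 809; 809 is unramified.
Euler's criterion: 181^404 mod 809 = 808. Thus (181|809) = -1.
d is a non-residue mod p, hence 809 remains inert in O_K.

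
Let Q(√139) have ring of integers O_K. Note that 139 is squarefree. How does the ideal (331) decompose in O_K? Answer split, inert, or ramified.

139 mod 4 = 3, hence disc K = 4·139 = 556 and O_K = ℤ[√139].
disc(K) = 556 is not divisible by 331; 331 is unramified.
Euler's criterion: 139^165 mod 331 = 1. Thus (139|331) = 1.
d is a quadratic residue mod p, hence 331 splits in O_K.

split — (331) = 𝔭₁𝔭₂ with 𝔭₁ ≠ 𝔭₂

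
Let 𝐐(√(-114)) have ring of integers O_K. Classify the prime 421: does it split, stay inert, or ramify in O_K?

Since -114 ≢ 1 mod 4, the ring of integers is ℤ[√-114] with discriminant 4·(-114) = -456.
421 ∤ -456, so 421 is unramified.
Legendre symbol by Euler's criterion: (-114/421) ≡ (-114)^210 ≡ 1 (mod 421), i.e. (-114/421) = 1.
d is a quadratic residue mod p, hence 421 splits in O_K.

split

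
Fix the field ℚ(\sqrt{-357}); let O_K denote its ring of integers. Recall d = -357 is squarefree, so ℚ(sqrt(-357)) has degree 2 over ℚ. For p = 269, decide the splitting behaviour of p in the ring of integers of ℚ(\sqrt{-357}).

inert — (269) stays prime in O_K

-357 mod 4 = 3, hence disc K = 4·(-357) = -1428 and O_K = ℤ[√-357].
Since gcd(269, -1428) = 1 the prime 269 does not ramify.
Compute (-357/269) via Euler: 181^((269-1)/2) mod 269 = 268, so (-357/269) = -1.
d is a non-residue mod p, hence 269 remains inert in O_K.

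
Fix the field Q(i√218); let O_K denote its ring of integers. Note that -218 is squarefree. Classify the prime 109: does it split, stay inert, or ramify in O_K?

ramifies in O_K

d = -218 ≡ 2 (mod 4), so O_K = ℤ[√-218] and disc(K) = 4d = -872.
109 divides disc(K) = -872, so 109 ramifies.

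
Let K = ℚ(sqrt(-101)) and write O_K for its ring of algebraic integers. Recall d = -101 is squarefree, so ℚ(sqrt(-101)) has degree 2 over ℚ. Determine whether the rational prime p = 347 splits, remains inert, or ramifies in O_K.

d = -101 ≡ 3 (mod 4), so O_K = ℤ[√-101] and disc(K) = 4d = -404.
Since gcd(347, -404) = 1 the prime 347 does not ramify.
Legendre symbol by Euler's criterion: (-101/347) ≡ (-101)^173 ≡ 1 (mod 347), i.e. (-101/347) = 1.
d is a quadratic residue mod p, hence 347 splits in O_K.

p splits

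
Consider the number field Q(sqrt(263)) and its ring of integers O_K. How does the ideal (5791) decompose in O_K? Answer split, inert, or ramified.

d = 263 ≡ 3 (mod 4), so O_K = ℤ[√263] and disc(K) = 4d = 1052.
5791 ∤ 1052, so 5791 is unramified.
Legendre symbol by Euler's criterion: (263/5791) ≡ 263^2895 ≡ 1 (mod 5791), i.e. (263/5791) = 1.
d is a quadratic residue mod p, hence 5791 splits in O_K.

split — (5791) = 𝔭₁𝔭₂ with 𝔭₁ ≠ 𝔭₂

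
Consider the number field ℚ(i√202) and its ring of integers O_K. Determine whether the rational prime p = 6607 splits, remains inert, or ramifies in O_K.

splits completely

-202 mod 4 = 2, hence disc K = 4·(-202) = -808 and O_K = ℤ[√-202].
Since gcd(6607, -808) = 1 the prime 6607 does not ramify.
(-202/6607) = 6405^3303 mod 6607 = 1, giving Legendre symbol 1.
d is a quadratic residue mod p, hence 6607 splits in O_K.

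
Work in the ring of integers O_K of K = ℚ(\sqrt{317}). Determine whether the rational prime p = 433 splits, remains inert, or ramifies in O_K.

Since 317 ≡ 1 mod 4, the ring of integers is ℤ[(1+√317)/2] with discriminant 317.
disc(K) = 317 is not divisible by 433; 433 is unramified.
Legendre symbol by Euler's criterion: (317/433) ≡ 317^216 ≡ 432 (mod 433), i.e. (317/433) = -1.
(317/433) = -1, so 433 is inert.

inert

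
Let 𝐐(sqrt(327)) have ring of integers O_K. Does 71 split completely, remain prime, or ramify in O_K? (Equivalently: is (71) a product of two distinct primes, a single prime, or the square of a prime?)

splits completely

327 mod 4 = 3, hence disc K = 4·327 = 1308 and O_K = ℤ[√327].
71 ∤ 1308, so 71 is unramified.
Euler's criterion: 327^35 mod 71 = 1. Thus (327|71) = 1.
d is a quadratic residue mod p, hence 71 splits in O_K.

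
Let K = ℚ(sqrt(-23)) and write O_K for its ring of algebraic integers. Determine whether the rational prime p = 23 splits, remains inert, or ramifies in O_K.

d = -23 ≡ 1 (mod 4), so O_K = ℤ[(1+√-23)/2] and disc(K) = d = -23.
Ramification test: 23 | -23. The prime 23 ramifies in K.

ramified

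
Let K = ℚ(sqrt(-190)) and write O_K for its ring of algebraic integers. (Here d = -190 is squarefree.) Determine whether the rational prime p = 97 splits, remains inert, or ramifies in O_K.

d = -190 ≡ 2 (mod 4), so O_K = ℤ[√-190] and disc(K) = 4d = -760.
97 ∤ -760, so 97 is unramified.
Legendre symbol by Euler's criterion: (-190/97) ≡ (-190)^48 ≡ 1 (mod 97), i.e. (-190/97) = 1.
Legendre symbol 1 ⇒ 97 is split.

p splits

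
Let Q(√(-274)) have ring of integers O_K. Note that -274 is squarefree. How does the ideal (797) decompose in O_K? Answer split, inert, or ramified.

797 remains inert

d = -274 ≡ 2 (mod 4), so O_K = ℤ[√-274] and disc(K) = 4d = -1096.
797 ∤ -1096, so 797 is unramified.
(-274/797) = 523^398 mod 797 = 796, giving Legendre symbol -1.
(-274/797) = -1, so 797 is inert.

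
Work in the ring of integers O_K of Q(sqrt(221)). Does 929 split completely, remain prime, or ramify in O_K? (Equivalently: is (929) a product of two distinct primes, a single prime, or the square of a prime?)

d = 221 ≡ 1 (mod 4), so O_K = ℤ[(1+√221)/2] and disc(K) = d = 221.
929 ∤ 221, so 929 is unramified.
(221/929) = 221^464 mod 929 = 1, giving Legendre symbol 1.
d is a quadratic residue mod p, hence 929 splits in O_K.

p splits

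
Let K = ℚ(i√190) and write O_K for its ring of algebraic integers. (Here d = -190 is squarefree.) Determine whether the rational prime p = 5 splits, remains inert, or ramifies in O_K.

Since -190 ≢ 1 mod 4, the ring of integers is ℤ[√-190] with discriminant 4·(-190) = -760.
disc(K) = -760 = 5·(-152), so p = 5 is ramified.

ramifies in O_K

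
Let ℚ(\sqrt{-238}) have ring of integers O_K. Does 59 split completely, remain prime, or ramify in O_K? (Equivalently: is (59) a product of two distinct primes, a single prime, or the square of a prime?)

split

d = -238 ≡ 2 (mod 4), so O_K = ℤ[√-238] and disc(K) = 4d = -952.
59 ∤ -952, so 59 is unramified.
Legendre symbol by Euler's criterion: (-238/59) ≡ (-238)^29 ≡ 1 (mod 59), i.e. (-238/59) = 1.
(-238/59) = 1, so 59 splits.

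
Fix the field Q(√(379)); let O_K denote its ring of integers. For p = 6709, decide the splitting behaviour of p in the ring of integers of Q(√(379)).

Since 379 ≢ 1 mod 4, the ring of integers is ℤ[√379] with discriminant 4·379 = 1516.
Since gcd(6709, 1516) = 1 the prime 6709 does not ramify.
Compute (379/6709) via Euler: 379^((6709-1)/2) mod 6709 = 1, so (379/6709) = 1.
d is a quadratic residue mod p, hence 6709 splits in O_K.

6709 splits in O_K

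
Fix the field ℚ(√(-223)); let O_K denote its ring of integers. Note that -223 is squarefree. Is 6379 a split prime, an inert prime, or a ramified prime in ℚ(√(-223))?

Since -223 ≡ 1 mod 4, the ring of integers is ℤ[(1+√-223)/2] with discriminant -223.
disc(K) = -223 is not divisible by 6379; 6379 is unramified.
Legendre symbol by Euler's criterion: (-223/6379) ≡ (-223)^3189 ≡ 1 (mod 6379), i.e. (-223/6379) = 1.
(-223/6379) = 1, so 6379 splits.

split — (6379) = 𝔭₁𝔭₂ with 𝔭₁ ≠ 𝔭₂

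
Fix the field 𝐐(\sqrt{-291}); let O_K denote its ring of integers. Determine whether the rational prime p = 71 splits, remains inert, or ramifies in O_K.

71 splits in O_K

d = -291 ≡ 1 (mod 4), so O_K = ℤ[(1+√-291)/2] and disc(K) = d = -291.
71 ∤ -291, so 71 is unramified.
(-291/71) = 64^35 mod 71 = 1, giving Legendre symbol 1.
(-291/71) = 1, so 71 splits.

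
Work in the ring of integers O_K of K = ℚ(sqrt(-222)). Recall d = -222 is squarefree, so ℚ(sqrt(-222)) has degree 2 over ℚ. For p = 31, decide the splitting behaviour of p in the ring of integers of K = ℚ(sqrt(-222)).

Since -222 ≢ 1 mod 4, the ring of integers is ℤ[√-222] with discriminant 4·(-222) = -888.
31 ∤ -888, so 31 is unramified.
Compute (-222/31) via Euler: 26^((31-1)/2) mod 31 = 30, so (-222/31) = -1.
d is a non-residue mod p, hence 31 remains inert in O_K.

p is inert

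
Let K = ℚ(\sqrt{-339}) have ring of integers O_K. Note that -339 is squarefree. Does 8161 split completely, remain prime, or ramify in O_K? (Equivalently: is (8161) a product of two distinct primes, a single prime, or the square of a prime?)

splits completely

Since -339 ≡ 1 mod 4, the ring of integers is ℤ[(1+√-339)/2] with discriminant -339.
8161 ∤ -339, so 8161 is unramified.
(-339/8161) = 7822^4080 mod 8161 = 1, giving Legendre symbol 1.
Legendre symbol 1 ⇒ 8161 is split.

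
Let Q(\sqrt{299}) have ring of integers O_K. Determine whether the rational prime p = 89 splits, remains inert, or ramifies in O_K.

89 splits in O_K

d = 299 ≡ 3 (mod 4), so O_K = ℤ[√299] and disc(K) = 4d = 1196.
Since gcd(89, 1196) = 1 the prime 89 does not ramify.
Compute (299/89) via Euler: 32^((89-1)/2) mod 89 = 1, so (299/89) = 1.
(299/89) = 1, so 89 splits.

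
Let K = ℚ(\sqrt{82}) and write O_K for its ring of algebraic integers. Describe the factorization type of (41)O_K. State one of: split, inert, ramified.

Since 82 ≢ 1 mod 4, the ring of integers is ℤ[√82] with discriminant 4·82 = 328.
Ramification test: 41 | 328. The prime 41 ramifies in K.

p ramifies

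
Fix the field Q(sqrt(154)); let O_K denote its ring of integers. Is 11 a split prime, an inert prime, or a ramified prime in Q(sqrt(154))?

d = 154 ≡ 2 (mod 4), so O_K = ℤ[√154] and disc(K) = 4d = 616.
11 divides disc(K) = 616, so 11 ramifies.

11 is ramified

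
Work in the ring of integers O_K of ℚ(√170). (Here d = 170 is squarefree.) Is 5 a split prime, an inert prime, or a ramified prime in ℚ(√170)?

Since 170 ≢ 1 mod 4, the ring of integers is ℤ[√170] with discriminant 4·170 = 680.
disc(K) = 680 = 5·136, so p = 5 is ramified.

ramifies in O_K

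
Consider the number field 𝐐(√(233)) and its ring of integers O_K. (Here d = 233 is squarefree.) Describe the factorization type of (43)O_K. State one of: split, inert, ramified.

p is inert

233 mod 4 = 1, hence disc K = 233 and O_K = ℤ[(1+√233)/2].
Since gcd(43, 233) = 1 the prime 43 does not ramify.
Compute (233/43) via Euler: 18^((43-1)/2) mod 43 = 42, so (233/43) = -1.
d is a non-residue mod p, hence 43 remains inert in O_K.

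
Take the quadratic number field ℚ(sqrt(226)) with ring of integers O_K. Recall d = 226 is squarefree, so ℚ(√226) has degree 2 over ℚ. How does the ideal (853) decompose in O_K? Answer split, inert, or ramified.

853 remains inert

Since 226 ≢ 1 mod 4, the ring of integers is ℤ[√226] with discriminant 4·226 = 904.
Since gcd(853, 904) = 1 the prime 853 does not ramify.
Euler's criterion: 226^426 mod 853 = 852. Thus (226|853) = -1.
d is a non-residue mod p, hence 853 remains inert in O_K.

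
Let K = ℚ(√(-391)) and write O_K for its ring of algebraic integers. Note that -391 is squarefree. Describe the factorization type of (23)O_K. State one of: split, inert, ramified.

ramifies in O_K

d = -391 ≡ 1 (mod 4), so O_K = ℤ[(1+√-391)/2] and disc(K) = d = -391.
23 divides disc(K) = -391, so 23 ramifies.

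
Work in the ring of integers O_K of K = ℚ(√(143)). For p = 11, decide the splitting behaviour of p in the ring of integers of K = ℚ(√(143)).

ramified

143 mod 4 = 3, hence disc K = 4·143 = 572 and O_K = ℤ[√143].
Ramification test: 11 | 572. The prime 11 ramifies in K.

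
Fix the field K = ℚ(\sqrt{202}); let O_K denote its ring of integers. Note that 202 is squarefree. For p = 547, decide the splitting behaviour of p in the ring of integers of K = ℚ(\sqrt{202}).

splits completely

202 mod 4 = 2, hence disc K = 4·202 = 808 and O_K = ℤ[√202].
547 ∤ 808, so 547 is unramified.
Legendre symbol by Euler's criterion: (202/547) ≡ 202^273 ≡ 1 (mod 547), i.e. (202/547) = 1.
(202/547) = 1, so 547 splits.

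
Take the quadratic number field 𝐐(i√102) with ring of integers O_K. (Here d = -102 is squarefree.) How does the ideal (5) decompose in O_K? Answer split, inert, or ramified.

inert — (5) stays prime in O_K

d = -102 ≡ 2 (mod 4), so O_K = ℤ[√-102] and disc(K) = 4d = -408.
disc(K) = -408 is not divisible by 5; 5 is unramified.
Euler's criterion: (-102)^2 mod 5 = 4. Thus (-102|5) = -1.
d is a non-residue mod p, hence 5 remains inert in O_K.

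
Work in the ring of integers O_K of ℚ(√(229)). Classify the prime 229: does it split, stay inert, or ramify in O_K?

229 is ramified

Since 229 ≡ 1 mod 4, the ring of integers is ℤ[(1+√229)/2] with discriminant 229.
229 divides disc(K) = 229, so 229 ramifies.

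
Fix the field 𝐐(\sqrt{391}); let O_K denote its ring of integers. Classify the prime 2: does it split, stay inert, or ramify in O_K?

ramified — (2) = 𝔭²

391 mod 4 = 3, hence disc K = 4·391 = 1564 and O_K = ℤ[√391].
2 divides disc(K) = 1564, so 2 ramifies.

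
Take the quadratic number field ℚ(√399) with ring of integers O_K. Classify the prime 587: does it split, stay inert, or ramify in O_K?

d = 399 ≡ 3 (mod 4), so O_K = ℤ[√399] and disc(K) = 4d = 1596.
Since gcd(587, 1596) = 1 the prime 587 does not ramify.
Euler's criterion: 399^293 mod 587 = 586. Thus (399|587) = -1.
(399/587) = -1, so 587 is inert.

p is inert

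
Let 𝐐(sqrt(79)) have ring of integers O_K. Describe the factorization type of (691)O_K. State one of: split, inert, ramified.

split — (691) = 𝔭₁𝔭₂ with 𝔭₁ ≠ 𝔭₂

d = 79 ≡ 3 (mod 4), so O_K = ℤ[√79] and disc(K) = 4d = 316.
691 ∤ 316, so 691 is unramified.
Legendre symbol by Euler's criterion: (79/691) ≡ 79^345 ≡ 1 (mod 691), i.e. (79/691) = 1.
Legendre symbol 1 ⇒ 691 is split.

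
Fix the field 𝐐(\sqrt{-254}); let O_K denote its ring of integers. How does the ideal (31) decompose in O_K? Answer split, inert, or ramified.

Since -254 ≢ 1 mod 4, the ring of integers is ℤ[√-254] with discriminant 4·(-254) = -1016.
disc(K) = -1016 is not divisible by 31; 31 is unramified.
(-254/31) = 25^15 mod 31 = 1, giving Legendre symbol 1.
d is a quadratic residue mod p, hence 31 splits in O_K.

split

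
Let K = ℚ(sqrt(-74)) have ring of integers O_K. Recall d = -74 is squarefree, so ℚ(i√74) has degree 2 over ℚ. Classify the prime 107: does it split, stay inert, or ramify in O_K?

Since -74 ≢ 1 mod 4, the ring of integers is ℤ[√-74] with discriminant 4·(-74) = -296.
107 ∤ -296, so 107 is unramified.
Legendre symbol by Euler's criterion: (-74/107) ≡ (-74)^53 ≡ 1 (mod 107), i.e. (-74/107) = 1.
d is a quadratic residue mod p, hence 107 splits in O_K.

split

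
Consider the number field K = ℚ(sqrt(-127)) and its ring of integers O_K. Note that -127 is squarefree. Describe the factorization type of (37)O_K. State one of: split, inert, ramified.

37 splits in O_K

d = -127 ≡ 1 (mod 4), so O_K = ℤ[(1+√-127)/2] and disc(K) = d = -127.
disc(K) = -127 is not divisible by 37; 37 is unramified.
Legendre symbol by Euler's criterion: (-127/37) ≡ (-127)^18 ≡ 1 (mod 37), i.e. (-127/37) = 1.
(-127/37) = 1, so 37 splits.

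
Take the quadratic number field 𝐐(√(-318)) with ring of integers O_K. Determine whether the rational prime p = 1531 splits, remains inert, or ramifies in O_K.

p is inert

Since -318 ≢ 1 mod 4, the ring of integers is ℤ[√-318] with discriminant 4·(-318) = -1272.
1531 ∤ -1272, so 1531 is unramified.
(-318/1531) = 1213^765 mod 1531 = 1530, giving Legendre symbol -1.
Legendre symbol -1 ⇒ 1531 is inert.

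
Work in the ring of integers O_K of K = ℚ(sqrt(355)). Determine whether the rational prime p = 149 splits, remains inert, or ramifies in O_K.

355 mod 4 = 3, hence disc K = 4·355 = 1420 and O_K = ℤ[√355].
disc(K) = 1420 is not divisible by 149; 149 is unramified.
Compute (355/149) via Euler: 57^((149-1)/2) mod 149 = 148, so (355/149) = -1.
(355/149) = -1, so 149 is inert.

remains prime (inert)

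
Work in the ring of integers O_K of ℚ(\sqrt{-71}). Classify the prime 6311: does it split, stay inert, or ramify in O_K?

Since -71 ≡ 1 mod 4, the ring of integers is ℤ[(1+√-71)/2] with discriminant -71.
disc(K) = -71 is not divisible by 6311; 6311 is unramified.
(-71/6311) = 6240^3155 mod 6311 = 6310, giving Legendre symbol -1.
(-71/6311) = -1, so 6311 is inert.

remains prime (inert)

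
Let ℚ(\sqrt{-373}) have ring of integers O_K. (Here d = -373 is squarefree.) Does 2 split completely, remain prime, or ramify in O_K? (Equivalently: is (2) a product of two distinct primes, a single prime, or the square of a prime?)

-373 mod 4 = 3, hence disc K = 4·(-373) = -1492 and O_K = ℤ[√-373].
disc(K) = -1492 = 2·(-746), so p = 2 is ramified.

ramified — (2) = 𝔭²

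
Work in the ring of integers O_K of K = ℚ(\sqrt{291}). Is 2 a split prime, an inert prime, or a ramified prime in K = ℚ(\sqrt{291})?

d = 291 ≡ 3 (mod 4), so O_K = ℤ[√291] and disc(K) = 4d = 1164.
Ramification test: 2 | 1164. The prime 2 ramifies in K.

p ramifies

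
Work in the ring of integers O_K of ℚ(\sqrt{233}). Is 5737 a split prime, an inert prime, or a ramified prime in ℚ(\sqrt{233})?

p is inert

233 mod 4 = 1, hence disc K = 233 and O_K = ℤ[(1+√233)/2].
5737 ∤ 233, so 5737 is unramified.
Legendre symbol by Euler's criterion: (233/5737) ≡ 233^2868 ≡ 5736 (mod 5737), i.e. (233/5737) = -1.
Legendre symbol -1 ⇒ 5737 is inert.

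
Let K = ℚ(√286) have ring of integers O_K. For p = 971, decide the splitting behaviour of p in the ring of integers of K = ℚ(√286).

286 mod 4 = 2, hence disc K = 4·286 = 1144 and O_K = ℤ[√286].
disc(K) = 1144 is not divisible by 971; 971 is unramified.
Compute (286/971) via Euler: 286^((971-1)/2) mod 971 = 1, so (286/971) = 1.
(286/971) = 1, so 971 splits.

971 splits in O_K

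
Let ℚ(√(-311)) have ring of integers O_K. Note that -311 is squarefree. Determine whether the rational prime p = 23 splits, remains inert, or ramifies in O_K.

remains prime (inert)

Since -311 ≡ 1 mod 4, the ring of integers is ℤ[(1+√-311)/2] with discriminant -311.
Since gcd(23, -311) = 1 the prime 23 does not ramify.
Euler's criterion: (-311)^11 mod 23 = 22. Thus (-311|23) = -1.
Legendre symbol -1 ⇒ 23 is inert.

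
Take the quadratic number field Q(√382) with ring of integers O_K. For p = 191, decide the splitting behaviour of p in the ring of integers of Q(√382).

d = 382 ≡ 2 (mod 4), so O_K = ℤ[√382] and disc(K) = 4d = 1528.
191 divides disc(K) = 1528, so 191 ramifies.

191 is ramified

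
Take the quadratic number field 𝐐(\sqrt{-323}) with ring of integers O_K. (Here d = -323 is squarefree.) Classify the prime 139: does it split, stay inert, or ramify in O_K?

inert — (139) stays prime in O_K

d = -323 ≡ 1 (mod 4), so O_K = ℤ[(1+√-323)/2] and disc(K) = d = -323.
disc(K) = -323 is not divisible by 139; 139 is unramified.
Compute (-323/139) via Euler: 94^((139-1)/2) mod 139 = 138, so (-323/139) = -1.
d is a non-residue mod p, hence 139 remains inert in O_K.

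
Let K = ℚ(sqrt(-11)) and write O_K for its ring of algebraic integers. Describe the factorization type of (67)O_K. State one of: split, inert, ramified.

p splits

d = -11 ≡ 1 (mod 4), so O_K = ℤ[(1+√-11)/2] and disc(K) = d = -11.
67 ∤ -11, so 67 is unramified.
Euler's criterion: (-11)^33 mod 67 = 1. Thus (-11|67) = 1.
(-11/67) = 1, so 67 splits.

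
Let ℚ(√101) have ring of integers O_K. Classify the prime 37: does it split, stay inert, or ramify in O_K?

101 mod 4 = 1, hence disc K = 101 and O_K = ℤ[(1+√101)/2].
37 ∤ 101, so 37 is unramified.
Compute (101/37) via Euler: 27^((37-1)/2) mod 37 = 1, so (101/37) = 1.
d is a quadratic residue mod p, hence 37 splits in O_K.

split — (37) = 𝔭₁𝔭₂ with 𝔭₁ ≠ 𝔭₂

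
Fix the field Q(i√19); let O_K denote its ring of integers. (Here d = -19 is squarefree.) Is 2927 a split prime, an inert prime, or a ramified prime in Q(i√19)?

split

Since -19 ≡ 1 mod 4, the ring of integers is ℤ[(1+√-19)/2] with discriminant -19.
2927 ∤ -19, so 2927 is unramified.
(-19/2927) = 2908^1463 mod 2927 = 1, giving Legendre symbol 1.
d is a quadratic residue mod p, hence 2927 splits in O_K.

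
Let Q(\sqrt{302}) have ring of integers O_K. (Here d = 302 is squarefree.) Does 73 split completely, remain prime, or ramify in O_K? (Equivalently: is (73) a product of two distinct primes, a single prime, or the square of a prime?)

73 remains inert

d = 302 ≡ 2 (mod 4), so O_K = ℤ[√302] and disc(K) = 4d = 1208.
Since gcd(73, 1208) = 1 the prime 73 does not ramify.
Legendre symbol by Euler's criterion: (302/73) ≡ 302^36 ≡ 72 (mod 73), i.e. (302/73) = -1.
Legendre symbol -1 ⇒ 73 is inert.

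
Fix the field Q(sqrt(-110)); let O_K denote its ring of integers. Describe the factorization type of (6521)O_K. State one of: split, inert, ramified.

d = -110 ≡ 2 (mod 4), so O_K = ℤ[√-110] and disc(K) = 4d = -440.
6521 ∤ -440, so 6521 is unramified.
(-110/6521) = 6411^3260 mod 6521 = 1, giving Legendre symbol 1.
d is a quadratic residue mod p, hence 6521 splits in O_K.

split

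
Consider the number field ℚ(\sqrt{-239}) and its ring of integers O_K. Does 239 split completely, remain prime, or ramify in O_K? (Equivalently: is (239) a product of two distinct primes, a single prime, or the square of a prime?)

d = -239 ≡ 1 (mod 4), so O_K = ℤ[(1+√-239)/2] and disc(K) = d = -239.
Ramification test: 239 | -239. The prime 239 ramifies in K.

ramified — (239) = 𝔭²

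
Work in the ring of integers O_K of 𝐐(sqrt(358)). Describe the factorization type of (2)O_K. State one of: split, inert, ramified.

2 is ramified

d = 358 ≡ 2 (mod 4), so O_K = ℤ[√358] and disc(K) = 4d = 1432.
2 divides disc(K) = 1432, so 2 ramifies.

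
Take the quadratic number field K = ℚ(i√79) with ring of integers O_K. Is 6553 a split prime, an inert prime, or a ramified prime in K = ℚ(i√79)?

Since -79 ≡ 1 mod 4, the ring of integers is ℤ[(1+√-79)/2] with discriminant -79.
6553 ∤ -79, so 6553 is unramified.
(-79/6553) = 6474^3276 mod 6553 = 6552, giving Legendre symbol -1.
d is a non-residue mod p, hence 6553 remains inert in O_K.

6553 remains inert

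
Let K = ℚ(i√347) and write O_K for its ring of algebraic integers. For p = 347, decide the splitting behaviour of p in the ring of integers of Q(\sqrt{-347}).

-347 mod 4 = 1, hence disc K = -347 and O_K = ℤ[(1+√-347)/2].
disc(K) = -347 = 347·(-1), so p = 347 is ramified.

347 is ramified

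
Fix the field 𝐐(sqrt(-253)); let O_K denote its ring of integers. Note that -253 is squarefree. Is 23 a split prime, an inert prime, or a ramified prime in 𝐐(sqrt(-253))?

d = -253 ≡ 3 (mod 4), so O_K = ℤ[√-253] and disc(K) = 4d = -1012.
23 divides disc(K) = -1012, so 23 ramifies.

23 is ramified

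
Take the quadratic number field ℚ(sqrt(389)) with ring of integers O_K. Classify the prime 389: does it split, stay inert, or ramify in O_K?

ramifies in O_K

Since 389 ≡ 1 mod 4, the ring of integers is ℤ[(1+√389)/2] with discriminant 389.
disc(K) = 389 = 389·1, so p = 389 is ramified.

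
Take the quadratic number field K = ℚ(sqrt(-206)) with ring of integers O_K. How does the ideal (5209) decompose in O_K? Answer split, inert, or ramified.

5209 splits in O_K

-206 mod 4 = 2, hence disc K = 4·(-206) = -824 and O_K = ℤ[√-206].
disc(K) = -824 is not divisible by 5209; 5209 is unramified.
(-206/5209) = 5003^2604 mod 5209 = 1, giving Legendre symbol 1.
(-206/5209) = 1, so 5209 splits.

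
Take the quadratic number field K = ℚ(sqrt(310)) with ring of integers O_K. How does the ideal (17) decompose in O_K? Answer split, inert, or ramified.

split — (17) = 𝔭₁𝔭₂ with 𝔭₁ ≠ 𝔭₂

310 mod 4 = 2, hence disc K = 4·310 = 1240 and O_K = ℤ[√310].
disc(K) = 1240 is not divisible by 17; 17 is unramified.
(310/17) = 4^8 mod 17 = 1, giving Legendre symbol 1.
d is a quadratic residue mod p, hence 17 splits in O_K.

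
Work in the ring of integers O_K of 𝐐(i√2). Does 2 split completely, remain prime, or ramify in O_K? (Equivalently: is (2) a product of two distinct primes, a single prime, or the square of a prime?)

p ramifies

d = -2 ≡ 2 (mod 4), so O_K = ℤ[√-2] and disc(K) = 4d = -8.
Ramification test: 2 | -8. The prime 2 ramifies in K.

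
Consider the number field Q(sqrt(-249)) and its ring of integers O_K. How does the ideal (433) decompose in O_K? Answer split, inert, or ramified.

-249 mod 4 = 3, hence disc K = 4·(-249) = -996 and O_K = ℤ[√-249].
433 ∤ -996, so 433 is unramified.
(-249/433) = 184^216 mod 433 = 432, giving Legendre symbol -1.
Legendre symbol -1 ⇒ 433 is inert.

remains prime (inert)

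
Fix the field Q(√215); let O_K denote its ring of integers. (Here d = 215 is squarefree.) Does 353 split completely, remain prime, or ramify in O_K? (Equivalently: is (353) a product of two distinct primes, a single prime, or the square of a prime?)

Since 215 ≢ 1 mod 4, the ring of integers is ℤ[√215] with discriminant 4·215 = 860.
Since gcd(353, 860) = 1 the prime 353 does not ramify.
Compute (215/353) via Euler: 215^((353-1)/2) mod 353 = 352, so (215/353) = -1.
(215/353) = -1, so 353 is inert.

remains prime (inert)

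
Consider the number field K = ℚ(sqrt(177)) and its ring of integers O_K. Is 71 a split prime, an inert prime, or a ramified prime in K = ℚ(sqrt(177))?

remains prime (inert)

177 mod 4 = 1, hence disc K = 177 and O_K = ℤ[(1+√177)/2].
71 ∤ 177, so 71 is unramified.
Legendre symbol by Euler's criterion: (177/71) ≡ 177^35 ≡ 70 (mod 71), i.e. (177/71) = -1.
(177/71) = -1, so 71 is inert.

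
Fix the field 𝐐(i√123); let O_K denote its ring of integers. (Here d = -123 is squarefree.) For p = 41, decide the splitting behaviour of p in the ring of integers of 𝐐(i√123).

ramifies in O_K

Since -123 ≡ 1 mod 4, the ring of integers is ℤ[(1+√-123)/2] with discriminant -123.
41 divides disc(K) = -123, so 41 ramifies.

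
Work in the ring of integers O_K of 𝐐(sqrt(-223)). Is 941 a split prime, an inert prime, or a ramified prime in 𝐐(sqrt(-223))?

-223 mod 4 = 1, hence disc K = -223 and O_K = ℤ[(1+√-223)/2].
941 ∤ -223, so 941 is unramified.
Compute (-223/941) via Euler: 718^((941-1)/2) mod 941 = 1, so (-223/941) = 1.
Legendre symbol 1 ⇒ 941 is split.

split — (941) = 𝔭₁𝔭₂ with 𝔭₁ ≠ 𝔭₂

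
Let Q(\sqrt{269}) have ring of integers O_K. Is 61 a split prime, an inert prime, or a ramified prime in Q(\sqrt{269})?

d = 269 ≡ 1 (mod 4), so O_K = ℤ[(1+√269)/2] and disc(K) = d = 269.
Since gcd(61, 269) = 1 the prime 61 does not ramify.
Compute (269/61) via Euler: 25^((61-1)/2) mod 61 = 1, so (269/61) = 1.
Legendre symbol 1 ⇒ 61 is split.

split — (61) = 𝔭₁𝔭₂ with 𝔭₁ ≠ 𝔭₂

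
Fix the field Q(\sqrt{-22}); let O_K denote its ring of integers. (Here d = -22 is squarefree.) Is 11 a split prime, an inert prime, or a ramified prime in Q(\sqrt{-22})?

-22 mod 4 = 2, hence disc K = 4·(-22) = -88 and O_K = ℤ[√-22].
11 divides disc(K) = -88, so 11 ramifies.

p ramifies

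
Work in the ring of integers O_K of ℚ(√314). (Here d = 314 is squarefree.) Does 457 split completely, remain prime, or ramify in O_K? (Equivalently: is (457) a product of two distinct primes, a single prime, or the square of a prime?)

457 splits in O_K

Since 314 ≢ 1 mod 4, the ring of integers is ℤ[√314] with discriminant 4·314 = 1256.
disc(K) = 1256 is not divisible by 457; 457 is unramified.
Legendre symbol by Euler's criterion: (314/457) ≡ 314^228 ≡ 1 (mod 457), i.e. (314/457) = 1.
(314/457) = 1, so 457 splits.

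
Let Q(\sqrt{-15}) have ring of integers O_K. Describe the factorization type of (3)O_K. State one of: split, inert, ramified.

d = -15 ≡ 1 (mod 4), so O_K = ℤ[(1+√-15)/2] and disc(K) = d = -15.
Ramification test: 3 | -15. The prime 3 ramifies in K.

p ramifies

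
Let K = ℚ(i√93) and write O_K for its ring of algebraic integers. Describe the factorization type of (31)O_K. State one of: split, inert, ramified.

31 is ramified

Since -93 ≢ 1 mod 4, the ring of integers is ℤ[√-93] with discriminant 4·(-93) = -372.
31 divides disc(K) = -372, so 31 ramifies.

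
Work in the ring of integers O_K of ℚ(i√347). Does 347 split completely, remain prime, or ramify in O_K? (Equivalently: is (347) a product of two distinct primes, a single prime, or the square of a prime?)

ramified — (347) = 𝔭²

d = -347 ≡ 1 (mod 4), so O_K = ℤ[(1+√-347)/2] and disc(K) = d = -347.
disc(K) = -347 = 347·(-1), so p = 347 is ramified.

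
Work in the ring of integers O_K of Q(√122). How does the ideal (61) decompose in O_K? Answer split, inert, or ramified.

d = 122 ≡ 2 (mod 4), so O_K = ℤ[√122] and disc(K) = 4d = 488.
disc(K) = 488 = 61·8, so p = 61 is ramified.

p ramifies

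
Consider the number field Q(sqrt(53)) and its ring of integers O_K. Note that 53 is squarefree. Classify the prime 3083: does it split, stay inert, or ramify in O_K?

split

53 mod 4 = 1, hence disc K = 53 and O_K = ℤ[(1+√53)/2].
3083 ∤ 53, so 3083 is unramified.
Compute (53/3083) via Euler: 53^((3083-1)/2) mod 3083 = 1, so (53/3083) = 1.
Legendre symbol 1 ⇒ 3083 is split.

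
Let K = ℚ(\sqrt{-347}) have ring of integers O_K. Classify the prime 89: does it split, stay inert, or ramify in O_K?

-347 mod 4 = 1, hence disc K = -347 and O_K = ℤ[(1+√-347)/2].
disc(K) = -347 is not divisible by 89; 89 is unramified.
Euler's criterion: (-347)^44 mod 89 = 1. Thus (-347|89) = 1.
(-347/89) = 1, so 89 splits.

p splits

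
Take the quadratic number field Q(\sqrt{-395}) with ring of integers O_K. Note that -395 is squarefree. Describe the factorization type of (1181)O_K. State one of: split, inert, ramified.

Since -395 ≡ 1 mod 4, the ring of integers is ℤ[(1+√-395)/2] with discriminant -395.
1181 ∤ -395, so 1181 is unramified.
Legendre symbol by Euler's criterion: (-395/1181) ≡ (-395)^590 ≡ 1180 (mod 1181), i.e. (-395/1181) = -1.
d is a non-residue mod p, hence 1181 remains inert in O_K.

remains prime (inert)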